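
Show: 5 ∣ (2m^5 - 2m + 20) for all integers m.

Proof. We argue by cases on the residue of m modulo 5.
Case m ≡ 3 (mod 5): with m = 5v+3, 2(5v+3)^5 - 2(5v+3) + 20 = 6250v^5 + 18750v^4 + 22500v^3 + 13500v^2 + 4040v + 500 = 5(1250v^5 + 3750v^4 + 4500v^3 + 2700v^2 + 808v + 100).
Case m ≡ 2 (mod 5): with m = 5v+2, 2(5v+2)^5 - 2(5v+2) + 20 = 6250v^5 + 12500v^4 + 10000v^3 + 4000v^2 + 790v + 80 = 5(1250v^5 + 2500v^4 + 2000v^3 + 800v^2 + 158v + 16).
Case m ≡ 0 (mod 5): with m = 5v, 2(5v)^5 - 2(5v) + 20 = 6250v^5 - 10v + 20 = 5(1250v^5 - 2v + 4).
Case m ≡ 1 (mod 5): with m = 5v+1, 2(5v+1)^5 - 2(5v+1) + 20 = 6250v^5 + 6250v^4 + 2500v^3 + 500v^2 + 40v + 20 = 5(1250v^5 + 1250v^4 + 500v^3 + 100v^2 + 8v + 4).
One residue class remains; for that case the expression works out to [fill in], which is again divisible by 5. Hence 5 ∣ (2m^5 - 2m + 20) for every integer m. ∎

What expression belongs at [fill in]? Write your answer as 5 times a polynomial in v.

5(1250v^5 + 5000v^4 + 8000v^3 + 6400v^2 + 2558v + 412)

Only m ≡ 4 (mod 5) is unaccounted for. Put m = 5v+4:
2(5v+4)^5 - 2(5v+4) + 20 expands to 6250v^5 + 25000v^4 + 40000v^3 + 32000v^2 + 12790v + 2060,
and factoring out 5 leaves 5(1250v^5 + 5000v^4 + 8000v^3 + 6400v^2 + 2558v + 412).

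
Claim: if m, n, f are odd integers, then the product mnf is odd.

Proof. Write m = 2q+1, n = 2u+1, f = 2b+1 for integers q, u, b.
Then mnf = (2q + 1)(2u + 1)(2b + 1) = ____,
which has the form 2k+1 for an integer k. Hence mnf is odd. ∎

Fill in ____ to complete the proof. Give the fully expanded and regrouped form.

(2q + 1)(2u + 1)(2b + 1) = 8bqu + 4bq + 4bu + 2b + 4qu + 2q + 2u + 1
= 2(4bqu + 2bq + 2bu + b + 2qu + q + u) + 1.
Since 4bqu + 2bq + 2bu + b + 2qu + q + u is an integer, the product is of the form 2k+1 for an integer k.

2(4bqu + 2bq + 2bu + b + 2qu + q + u) + 1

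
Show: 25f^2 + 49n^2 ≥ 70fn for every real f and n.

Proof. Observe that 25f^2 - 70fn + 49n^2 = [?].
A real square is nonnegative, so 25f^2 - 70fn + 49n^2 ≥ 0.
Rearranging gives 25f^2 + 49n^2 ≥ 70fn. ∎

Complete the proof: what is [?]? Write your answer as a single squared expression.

(5f - 7n)^2

25f^2 - 70fn + 49n^2 is a perfect-square trinomial: the outer terms are (5f)^2 and (7n)^2, and the cross term is -2·5f·7n.
So 25f^2 - 70fn + 49n^2 = (5f - 7n)^2 ≥ 0.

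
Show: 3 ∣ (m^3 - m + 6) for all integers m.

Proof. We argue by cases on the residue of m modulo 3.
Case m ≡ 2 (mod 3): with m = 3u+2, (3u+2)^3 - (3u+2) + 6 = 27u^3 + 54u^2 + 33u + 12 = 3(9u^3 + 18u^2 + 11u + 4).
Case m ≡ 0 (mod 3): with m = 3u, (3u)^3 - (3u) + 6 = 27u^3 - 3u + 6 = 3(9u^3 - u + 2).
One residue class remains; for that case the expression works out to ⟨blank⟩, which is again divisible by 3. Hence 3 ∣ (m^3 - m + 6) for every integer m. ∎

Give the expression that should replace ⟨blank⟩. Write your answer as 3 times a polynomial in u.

The residues treated are {2, 0}, so the missing case is m ≡ 1 (mod 3); write m = 3u+1.
Then (3u+1)^3 - (3u+1) + 6 = 27u^3 + 27u^2 + 6u + 6 = 3(9u^3 + 9u^2 + 2u + 2).

3(9u^3 + 9u^2 + 2u + 2)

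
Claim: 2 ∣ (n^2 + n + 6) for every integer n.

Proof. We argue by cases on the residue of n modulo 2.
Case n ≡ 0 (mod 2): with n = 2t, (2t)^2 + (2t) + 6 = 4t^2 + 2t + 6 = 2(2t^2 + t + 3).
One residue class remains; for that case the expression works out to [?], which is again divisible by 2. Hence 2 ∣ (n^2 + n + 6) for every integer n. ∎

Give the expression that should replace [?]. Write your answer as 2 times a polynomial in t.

2(2t^2 + 3t + 4)

The residues treated are {0}, so the missing case is n ≡ 1 (mod 2); write n = 2t+1.
Then (2t+1)^2 + (2t+1) + 6 = 4t^2 + 6t + 8 = 2(2t^2 + 3t + 4).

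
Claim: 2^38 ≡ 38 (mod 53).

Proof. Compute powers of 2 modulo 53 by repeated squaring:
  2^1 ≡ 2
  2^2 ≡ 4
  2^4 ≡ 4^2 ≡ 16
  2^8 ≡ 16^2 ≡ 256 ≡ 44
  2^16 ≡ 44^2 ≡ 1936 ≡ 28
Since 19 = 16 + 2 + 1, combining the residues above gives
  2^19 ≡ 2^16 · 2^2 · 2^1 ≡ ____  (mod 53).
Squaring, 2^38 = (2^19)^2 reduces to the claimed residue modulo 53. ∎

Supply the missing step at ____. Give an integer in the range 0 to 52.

12

2^16 · 2^2 · 2^1 ≡ 28 · 4 · 2 = 224.
224 mod 53 = 12, so 2^19 ≡ 12 (mod 53).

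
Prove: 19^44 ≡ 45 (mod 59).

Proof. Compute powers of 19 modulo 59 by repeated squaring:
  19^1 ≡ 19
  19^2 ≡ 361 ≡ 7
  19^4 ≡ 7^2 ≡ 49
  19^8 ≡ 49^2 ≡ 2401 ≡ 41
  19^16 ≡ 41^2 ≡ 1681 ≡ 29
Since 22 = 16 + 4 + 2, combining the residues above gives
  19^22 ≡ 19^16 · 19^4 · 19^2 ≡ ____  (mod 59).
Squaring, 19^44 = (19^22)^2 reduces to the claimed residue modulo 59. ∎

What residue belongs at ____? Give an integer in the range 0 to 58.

35

Multiply the listed residues: 29 · 49 · 7 = 1421 → 9947.
Reducing modulo 59: 9947 = 168·59 + 35, so 19^22 ≡ 35.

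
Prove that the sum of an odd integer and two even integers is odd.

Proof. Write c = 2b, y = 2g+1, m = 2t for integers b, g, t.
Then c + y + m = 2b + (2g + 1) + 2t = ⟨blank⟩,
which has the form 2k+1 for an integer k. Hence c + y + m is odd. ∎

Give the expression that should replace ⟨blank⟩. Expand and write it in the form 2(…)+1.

2(b + g + t) + 1

Expanding: 2b + (2g + 1) + 2t = 2b + 2g + 2t + 1.
Every term except the constant is even, so this is 2(b + g + t) + 1,
and b + g + t ∈ ℤ gives the required form.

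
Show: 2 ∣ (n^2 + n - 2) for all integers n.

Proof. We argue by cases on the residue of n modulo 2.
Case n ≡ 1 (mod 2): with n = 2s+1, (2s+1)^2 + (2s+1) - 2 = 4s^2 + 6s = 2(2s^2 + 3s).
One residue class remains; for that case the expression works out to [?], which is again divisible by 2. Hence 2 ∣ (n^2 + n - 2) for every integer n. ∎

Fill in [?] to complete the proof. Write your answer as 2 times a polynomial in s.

2(2s^2 + s - 1)

Only n ≡ 0 (mod 2) is unaccounted for. Put n = 2s:
(2s)^2 + (2s) - 2 expands to 4s^2 + 2s - 2,
and factoring out 2 leaves 2(2s^2 + s - 1).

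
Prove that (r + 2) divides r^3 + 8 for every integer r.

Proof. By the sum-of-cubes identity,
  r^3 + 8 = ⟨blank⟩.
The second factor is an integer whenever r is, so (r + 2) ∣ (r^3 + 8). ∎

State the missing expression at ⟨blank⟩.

(r + 2)(r^2 - 2r + 4)

Polynomial division of r^3 + 8 by r + 2 leaves remainder 0 and quotient r^2 - 2r + 4.
Hence r^3 + 8 = (r + 2)(r^2 - 2r + 4).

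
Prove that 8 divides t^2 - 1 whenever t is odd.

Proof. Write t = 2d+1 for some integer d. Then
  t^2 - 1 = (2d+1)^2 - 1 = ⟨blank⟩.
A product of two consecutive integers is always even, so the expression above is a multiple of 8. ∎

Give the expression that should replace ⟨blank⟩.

(2d+1)^2 - 1 = 4d^2 + 4d + 1 - 1 = 4d^2 + 4d = 4d(d+1).
Since d and d+1 are consecutive, d(d+1) is even, and 4·(even) is a multiple of 8.

4d(d + 1)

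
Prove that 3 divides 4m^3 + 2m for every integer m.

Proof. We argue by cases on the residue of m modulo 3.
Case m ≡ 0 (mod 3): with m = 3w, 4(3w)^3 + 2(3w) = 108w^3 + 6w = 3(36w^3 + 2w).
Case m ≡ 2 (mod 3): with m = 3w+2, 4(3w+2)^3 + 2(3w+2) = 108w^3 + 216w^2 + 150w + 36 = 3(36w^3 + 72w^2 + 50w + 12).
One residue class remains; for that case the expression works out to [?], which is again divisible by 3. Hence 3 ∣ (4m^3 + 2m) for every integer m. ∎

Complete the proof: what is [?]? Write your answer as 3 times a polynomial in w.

Only m ≡ 1 (mod 3) is unaccounted for. Put m = 3w+1:
4(3w+1)^3 + 2(3w+1) expands to 108w^3 + 108w^2 + 42w + 6,
and factoring out 3 leaves 3(36w^3 + 36w^2 + 14w + 2).

3(36w^3 + 36w^2 + 14w + 2)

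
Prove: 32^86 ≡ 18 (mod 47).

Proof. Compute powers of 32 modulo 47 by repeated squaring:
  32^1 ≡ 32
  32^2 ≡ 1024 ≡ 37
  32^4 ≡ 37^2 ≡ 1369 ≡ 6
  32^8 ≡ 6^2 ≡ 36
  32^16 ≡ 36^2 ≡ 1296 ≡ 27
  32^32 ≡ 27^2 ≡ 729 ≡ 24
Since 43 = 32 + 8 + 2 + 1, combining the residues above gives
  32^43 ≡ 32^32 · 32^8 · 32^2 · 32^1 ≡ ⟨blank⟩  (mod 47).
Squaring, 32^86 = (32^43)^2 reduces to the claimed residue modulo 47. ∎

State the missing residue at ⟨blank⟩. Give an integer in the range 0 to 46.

21

32^32 · 32^8 · 32^2 · 32^1 ≡ 24 · 36 · 37 · 32 = 1022976.
1022976 mod 47 = 21, so 32^43 ≡ 21 (mod 47).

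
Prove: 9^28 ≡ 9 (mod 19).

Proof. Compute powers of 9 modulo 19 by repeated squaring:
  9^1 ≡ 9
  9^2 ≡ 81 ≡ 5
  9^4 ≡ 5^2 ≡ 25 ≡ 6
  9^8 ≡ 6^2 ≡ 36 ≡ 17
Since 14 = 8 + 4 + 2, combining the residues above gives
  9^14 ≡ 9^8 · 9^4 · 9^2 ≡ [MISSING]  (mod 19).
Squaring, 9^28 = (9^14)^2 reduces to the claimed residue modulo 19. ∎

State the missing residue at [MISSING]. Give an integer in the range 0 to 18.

Multiply the listed residues: 17 · 6 · 5 = 102 → 510.
Reducing modulo 19: 510 = 26·19 + 16, so 9^14 ≡ 16.

16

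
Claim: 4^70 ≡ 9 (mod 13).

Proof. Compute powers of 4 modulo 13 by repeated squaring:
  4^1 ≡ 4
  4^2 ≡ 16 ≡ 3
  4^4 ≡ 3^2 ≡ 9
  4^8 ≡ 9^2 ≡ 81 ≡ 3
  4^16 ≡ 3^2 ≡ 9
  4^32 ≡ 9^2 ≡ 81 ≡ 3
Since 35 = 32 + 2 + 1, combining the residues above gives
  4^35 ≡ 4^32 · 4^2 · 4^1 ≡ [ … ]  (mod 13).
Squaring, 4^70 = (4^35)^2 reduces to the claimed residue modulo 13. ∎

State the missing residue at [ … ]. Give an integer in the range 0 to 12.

4^32 · 4^2 · 4^1 ≡ 3 · 3 · 4 = 36.
36 mod 13 = 10, so 4^35 ≡ 10 (mod 13).

10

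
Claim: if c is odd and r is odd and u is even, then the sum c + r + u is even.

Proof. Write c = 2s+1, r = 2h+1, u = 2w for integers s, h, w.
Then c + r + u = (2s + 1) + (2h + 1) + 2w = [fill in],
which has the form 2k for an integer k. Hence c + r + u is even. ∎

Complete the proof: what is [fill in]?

(2s + 1) + (2h + 1) + 2w = 2h + 2s + 2w + 2
= 2(h + s + w + 1).
Since h + s + w + 1 is an integer, the sum is of the form 2k for an integer k.

2(h + s + w + 1)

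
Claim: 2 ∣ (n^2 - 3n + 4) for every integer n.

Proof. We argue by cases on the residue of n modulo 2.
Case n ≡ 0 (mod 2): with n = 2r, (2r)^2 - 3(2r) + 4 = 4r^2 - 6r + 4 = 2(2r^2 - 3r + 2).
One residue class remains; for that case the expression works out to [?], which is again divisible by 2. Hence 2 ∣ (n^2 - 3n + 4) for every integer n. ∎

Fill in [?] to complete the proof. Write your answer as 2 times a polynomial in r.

Only n ≡ 1 (mod 2) is unaccounted for. Put n = 2r+1:
(2r+1)^2 - 3(2r+1) + 4 expands to 4r^2 - 2r + 2,
and factoring out 2 leaves 2(2r^2 - r + 1).

2(2r^2 - r + 1)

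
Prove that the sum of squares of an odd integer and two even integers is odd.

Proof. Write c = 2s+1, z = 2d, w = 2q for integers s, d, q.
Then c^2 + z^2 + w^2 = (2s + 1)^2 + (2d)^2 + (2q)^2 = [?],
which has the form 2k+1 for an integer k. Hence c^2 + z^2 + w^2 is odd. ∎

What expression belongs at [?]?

2(2d^2 + 2q^2 + 2s^2 + 2s) + 1

(2s + 1)^2 + (2d)^2 + (2q)^2 = 4d^2 + 4q^2 + 4s^2 + 4s + 1
= 2(2d^2 + 2q^2 + 2s^2 + 2s) + 1.
Since 2d^2 + 2q^2 + 2s^2 + 2s is an integer, the sum of squares is of the form 2k+1 for an integer k.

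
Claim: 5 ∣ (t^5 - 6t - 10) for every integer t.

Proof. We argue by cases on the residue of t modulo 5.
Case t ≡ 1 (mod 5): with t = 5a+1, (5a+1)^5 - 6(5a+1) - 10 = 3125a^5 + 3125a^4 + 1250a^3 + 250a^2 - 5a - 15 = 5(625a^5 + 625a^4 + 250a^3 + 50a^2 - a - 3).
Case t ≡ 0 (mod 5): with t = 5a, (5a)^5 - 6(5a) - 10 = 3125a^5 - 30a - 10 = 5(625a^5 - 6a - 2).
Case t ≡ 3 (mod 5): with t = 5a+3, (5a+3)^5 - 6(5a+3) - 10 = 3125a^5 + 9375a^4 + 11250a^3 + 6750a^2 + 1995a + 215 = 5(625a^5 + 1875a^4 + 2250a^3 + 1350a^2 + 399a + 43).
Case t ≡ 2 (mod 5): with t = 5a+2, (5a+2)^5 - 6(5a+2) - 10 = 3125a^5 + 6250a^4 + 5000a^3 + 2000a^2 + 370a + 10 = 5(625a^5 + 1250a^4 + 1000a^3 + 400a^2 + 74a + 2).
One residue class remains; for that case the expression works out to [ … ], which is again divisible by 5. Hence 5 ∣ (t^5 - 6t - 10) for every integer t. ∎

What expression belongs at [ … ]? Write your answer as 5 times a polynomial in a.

5(625a^5 + 2500a^4 + 4000a^3 + 3200a^2 + 1274a + 198)

The residues treated are {1, 0, 3, 2}, so the missing case is t ≡ 4 (mod 5); write t = 5a+4.
Then (5a+4)^5 - 6(5a+4) - 10 = 3125a^5 + 12500a^4 + 20000a^3 + 16000a^2 + 6370a + 990 = 5(625a^5 + 2500a^4 + 4000a^3 + 3200a^2 + 1274a + 198).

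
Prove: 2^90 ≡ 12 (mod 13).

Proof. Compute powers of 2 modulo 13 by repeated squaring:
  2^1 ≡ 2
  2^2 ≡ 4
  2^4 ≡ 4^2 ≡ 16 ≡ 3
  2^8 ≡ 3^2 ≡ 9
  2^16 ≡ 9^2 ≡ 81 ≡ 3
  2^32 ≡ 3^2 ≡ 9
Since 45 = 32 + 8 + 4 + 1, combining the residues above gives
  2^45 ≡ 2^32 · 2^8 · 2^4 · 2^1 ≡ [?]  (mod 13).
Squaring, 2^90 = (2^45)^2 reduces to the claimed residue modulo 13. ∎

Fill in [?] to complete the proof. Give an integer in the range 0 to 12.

5

2^32 · 2^8 · 2^4 · 2^1 ≡ 9 · 9 · 3 · 2 = 486.
486 mod 13 = 5, so 2^45 ≡ 5 (mod 13).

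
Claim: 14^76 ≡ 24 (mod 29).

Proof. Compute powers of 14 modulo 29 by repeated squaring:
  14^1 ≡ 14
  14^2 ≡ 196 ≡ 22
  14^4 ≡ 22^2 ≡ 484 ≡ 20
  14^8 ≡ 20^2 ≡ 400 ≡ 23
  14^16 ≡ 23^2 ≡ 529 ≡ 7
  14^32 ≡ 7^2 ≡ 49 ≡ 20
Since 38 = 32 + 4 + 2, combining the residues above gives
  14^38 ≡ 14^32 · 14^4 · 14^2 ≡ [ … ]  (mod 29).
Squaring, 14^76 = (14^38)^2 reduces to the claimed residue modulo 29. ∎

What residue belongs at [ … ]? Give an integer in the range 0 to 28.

Multiply the listed residues: 20 · 20 · 22 = 400 → 8800.
Reducing modulo 29: 8800 = 303·29 + 13, so 14^38 ≡ 13.

13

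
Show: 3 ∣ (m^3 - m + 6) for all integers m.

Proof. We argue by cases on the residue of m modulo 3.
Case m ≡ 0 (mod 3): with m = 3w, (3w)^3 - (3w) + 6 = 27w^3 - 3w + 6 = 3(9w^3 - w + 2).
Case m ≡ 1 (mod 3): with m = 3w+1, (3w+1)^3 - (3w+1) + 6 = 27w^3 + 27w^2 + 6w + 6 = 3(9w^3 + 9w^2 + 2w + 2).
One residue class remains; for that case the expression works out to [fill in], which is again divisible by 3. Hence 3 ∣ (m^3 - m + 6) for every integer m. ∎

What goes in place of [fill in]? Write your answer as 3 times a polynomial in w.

Only m ≡ 2 (mod 3) is unaccounted for. Put m = 3w+2:
(3w+2)^3 - (3w+2) + 6 expands to 27w^3 + 54w^2 + 33w + 12,
and factoring out 3 leaves 3(9w^3 + 18w^2 + 11w + 4).

3(9w^3 + 18w^2 + 11w + 4)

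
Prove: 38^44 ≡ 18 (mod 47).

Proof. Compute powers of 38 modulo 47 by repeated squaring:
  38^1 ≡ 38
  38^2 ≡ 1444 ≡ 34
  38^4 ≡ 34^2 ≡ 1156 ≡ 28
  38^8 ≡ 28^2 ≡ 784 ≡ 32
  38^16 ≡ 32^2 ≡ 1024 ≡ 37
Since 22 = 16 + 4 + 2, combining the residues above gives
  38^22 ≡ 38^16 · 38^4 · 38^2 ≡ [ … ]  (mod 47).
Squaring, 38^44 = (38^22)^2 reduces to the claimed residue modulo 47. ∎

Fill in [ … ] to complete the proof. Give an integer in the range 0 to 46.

21

38^16 · 38^4 · 38^2 ≡ 37 · 28 · 34 = 35224.
35224 mod 47 = 21, so 38^22 ≡ 21 (mod 47).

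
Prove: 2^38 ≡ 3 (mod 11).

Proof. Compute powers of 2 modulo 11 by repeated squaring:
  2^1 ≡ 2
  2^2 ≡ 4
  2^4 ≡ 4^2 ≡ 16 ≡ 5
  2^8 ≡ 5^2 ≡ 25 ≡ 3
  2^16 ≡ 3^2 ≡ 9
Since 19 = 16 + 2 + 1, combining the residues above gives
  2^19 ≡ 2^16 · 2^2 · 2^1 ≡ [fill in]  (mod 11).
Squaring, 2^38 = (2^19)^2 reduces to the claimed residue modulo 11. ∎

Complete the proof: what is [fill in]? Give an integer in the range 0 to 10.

2^16 · 2^2 · 2^1 ≡ 9 · 4 · 2 = 72.
72 mod 11 = 6, so 2^19 ≡ 6 (mod 11).

6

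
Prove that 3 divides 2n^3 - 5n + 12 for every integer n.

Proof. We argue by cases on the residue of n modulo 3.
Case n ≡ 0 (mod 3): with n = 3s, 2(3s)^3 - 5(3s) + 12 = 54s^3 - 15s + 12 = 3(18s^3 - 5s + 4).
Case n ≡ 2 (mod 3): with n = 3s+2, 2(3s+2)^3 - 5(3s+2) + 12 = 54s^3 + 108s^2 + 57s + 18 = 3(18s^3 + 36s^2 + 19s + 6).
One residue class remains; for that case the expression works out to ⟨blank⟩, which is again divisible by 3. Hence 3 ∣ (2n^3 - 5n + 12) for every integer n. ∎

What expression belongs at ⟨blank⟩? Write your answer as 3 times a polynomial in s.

3(18s^3 + 18s^2 + s + 3)

The residues treated are {0, 2}, so the missing case is n ≡ 1 (mod 3); write n = 3s+1.
Then 2(3s+1)^3 - 5(3s+1) + 12 = 54s^3 + 54s^2 + 3s + 9 = 3(18s^3 + 18s^2 + s + 3).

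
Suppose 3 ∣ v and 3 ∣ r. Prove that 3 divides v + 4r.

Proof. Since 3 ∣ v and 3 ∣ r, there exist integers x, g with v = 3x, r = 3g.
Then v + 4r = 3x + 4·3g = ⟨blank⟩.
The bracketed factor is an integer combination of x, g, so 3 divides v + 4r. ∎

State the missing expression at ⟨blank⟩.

Pull the common 3 out of every term: 3x + 4·3g = 3(4g + x).
4g + x is an integer, which exhibits the divisibility.

3(4g + x)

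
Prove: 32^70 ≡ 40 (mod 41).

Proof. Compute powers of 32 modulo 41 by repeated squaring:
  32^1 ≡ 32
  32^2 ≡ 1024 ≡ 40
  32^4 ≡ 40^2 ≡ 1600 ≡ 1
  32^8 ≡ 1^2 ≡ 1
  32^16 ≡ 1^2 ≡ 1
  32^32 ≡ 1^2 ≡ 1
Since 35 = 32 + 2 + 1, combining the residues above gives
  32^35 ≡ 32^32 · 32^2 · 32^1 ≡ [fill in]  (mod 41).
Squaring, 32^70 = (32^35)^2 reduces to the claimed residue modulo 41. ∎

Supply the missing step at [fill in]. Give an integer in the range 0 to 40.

Multiply the listed residues: 1 · 40 · 32 = 40 → 1280.
Reducing modulo 41: 1280 = 31·41 + 9, so 32^35 ≡ 9.

9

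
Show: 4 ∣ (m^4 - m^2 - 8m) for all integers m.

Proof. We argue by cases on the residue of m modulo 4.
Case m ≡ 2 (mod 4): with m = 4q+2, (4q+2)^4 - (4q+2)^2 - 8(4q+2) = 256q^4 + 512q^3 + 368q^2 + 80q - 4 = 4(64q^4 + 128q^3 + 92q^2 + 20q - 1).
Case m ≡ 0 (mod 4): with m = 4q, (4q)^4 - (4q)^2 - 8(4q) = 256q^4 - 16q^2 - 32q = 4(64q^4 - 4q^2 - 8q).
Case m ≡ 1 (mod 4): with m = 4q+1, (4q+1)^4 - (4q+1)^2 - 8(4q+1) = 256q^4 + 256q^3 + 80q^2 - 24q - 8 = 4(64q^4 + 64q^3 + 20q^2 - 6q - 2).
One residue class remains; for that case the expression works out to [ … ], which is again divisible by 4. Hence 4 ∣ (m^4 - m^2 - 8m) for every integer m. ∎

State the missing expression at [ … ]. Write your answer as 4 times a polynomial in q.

The residues treated are {2, 0, 1}, so the missing case is m ≡ 3 (mod 4); write m = 4q+3.
Then (4q+3)^4 - (4q+3)^2 - 8(4q+3) = 256q^4 + 768q^3 + 848q^2 + 376q + 48 = 4(64q^4 + 192q^3 + 212q^2 + 94q + 12).

4(64q^4 + 192q^3 + 212q^2 + 94q + 12)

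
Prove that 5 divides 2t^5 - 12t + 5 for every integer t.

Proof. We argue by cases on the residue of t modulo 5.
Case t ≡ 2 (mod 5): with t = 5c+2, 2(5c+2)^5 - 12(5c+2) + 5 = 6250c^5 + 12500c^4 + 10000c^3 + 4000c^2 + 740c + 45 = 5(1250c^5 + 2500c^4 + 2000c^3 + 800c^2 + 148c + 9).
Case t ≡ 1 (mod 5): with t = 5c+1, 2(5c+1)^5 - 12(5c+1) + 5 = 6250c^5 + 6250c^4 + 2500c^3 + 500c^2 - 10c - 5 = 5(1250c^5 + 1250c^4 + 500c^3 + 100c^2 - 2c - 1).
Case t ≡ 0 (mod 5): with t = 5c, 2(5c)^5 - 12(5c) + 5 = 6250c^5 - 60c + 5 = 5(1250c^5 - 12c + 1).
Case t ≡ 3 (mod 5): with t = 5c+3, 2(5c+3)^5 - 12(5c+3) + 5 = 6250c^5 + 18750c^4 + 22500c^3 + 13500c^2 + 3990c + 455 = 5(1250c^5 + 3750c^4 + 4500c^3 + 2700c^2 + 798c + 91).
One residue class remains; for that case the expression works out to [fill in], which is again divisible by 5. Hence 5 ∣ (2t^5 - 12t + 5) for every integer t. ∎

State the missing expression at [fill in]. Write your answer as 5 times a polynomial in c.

Only t ≡ 4 (mod 5) is unaccounted for. Put t = 5c+4:
2(5c+4)^5 - 12(5c+4) + 5 expands to 6250c^5 + 25000c^4 + 40000c^3 + 32000c^2 + 12740c + 2005,
and factoring out 5 leaves 5(1250c^5 + 5000c^4 + 8000c^3 + 6400c^2 + 2548c + 401).

5(1250c^5 + 5000c^4 + 8000c^3 + 6400c^2 + 2548c + 401)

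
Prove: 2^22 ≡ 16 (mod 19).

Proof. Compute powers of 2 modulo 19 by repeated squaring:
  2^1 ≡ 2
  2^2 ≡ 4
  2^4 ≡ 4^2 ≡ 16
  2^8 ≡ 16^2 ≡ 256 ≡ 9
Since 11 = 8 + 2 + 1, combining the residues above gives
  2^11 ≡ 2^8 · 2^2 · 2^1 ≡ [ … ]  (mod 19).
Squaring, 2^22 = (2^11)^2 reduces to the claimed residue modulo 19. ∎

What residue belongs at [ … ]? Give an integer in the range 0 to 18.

15

2^8 · 2^2 · 2^1 ≡ 9 · 4 · 2 = 72.
72 mod 19 = 15, so 2^11 ≡ 15 (mod 19).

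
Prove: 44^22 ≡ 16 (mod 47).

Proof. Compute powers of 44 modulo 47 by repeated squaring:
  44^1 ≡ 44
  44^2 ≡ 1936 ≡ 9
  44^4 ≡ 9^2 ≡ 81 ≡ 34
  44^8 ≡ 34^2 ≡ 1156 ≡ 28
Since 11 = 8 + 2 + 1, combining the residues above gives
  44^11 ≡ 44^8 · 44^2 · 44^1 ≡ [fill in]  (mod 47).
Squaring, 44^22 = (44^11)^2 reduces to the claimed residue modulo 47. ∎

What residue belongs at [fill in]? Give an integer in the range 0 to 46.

43

44^8 · 44^2 · 44^1 ≡ 28 · 9 · 44 = 11088.
11088 mod 47 = 43, so 44^11 ≡ 43 (mod 47).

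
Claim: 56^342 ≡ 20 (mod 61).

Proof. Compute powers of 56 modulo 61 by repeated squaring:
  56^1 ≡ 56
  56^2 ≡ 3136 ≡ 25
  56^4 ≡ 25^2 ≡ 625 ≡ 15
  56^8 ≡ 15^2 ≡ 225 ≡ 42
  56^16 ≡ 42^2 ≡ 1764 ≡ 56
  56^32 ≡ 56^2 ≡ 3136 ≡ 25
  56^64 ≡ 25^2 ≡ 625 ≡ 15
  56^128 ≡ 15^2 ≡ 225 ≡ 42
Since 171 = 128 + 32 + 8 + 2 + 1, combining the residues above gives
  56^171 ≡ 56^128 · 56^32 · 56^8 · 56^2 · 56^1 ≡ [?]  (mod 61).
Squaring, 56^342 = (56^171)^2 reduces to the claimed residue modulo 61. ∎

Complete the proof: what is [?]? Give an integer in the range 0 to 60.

9

56^128 · 56^32 · 56^8 · 56^2 · 56^1 ≡ 42 · 25 · 42 · 25 · 56 = 61740000.
61740000 mod 61 = 9, so 56^171 ≡ 9 (mod 61).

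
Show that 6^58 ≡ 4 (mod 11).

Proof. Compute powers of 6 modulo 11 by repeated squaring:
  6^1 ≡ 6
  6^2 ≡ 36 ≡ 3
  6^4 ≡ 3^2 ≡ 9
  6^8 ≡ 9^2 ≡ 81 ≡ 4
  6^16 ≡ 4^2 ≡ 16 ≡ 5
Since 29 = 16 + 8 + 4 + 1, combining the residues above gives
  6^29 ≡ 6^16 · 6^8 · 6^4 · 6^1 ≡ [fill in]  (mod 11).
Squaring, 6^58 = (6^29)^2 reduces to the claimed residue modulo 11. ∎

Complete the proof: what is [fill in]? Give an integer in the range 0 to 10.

6^16 · 6^8 · 6^4 · 6^1 ≡ 5 · 4 · 9 · 6 = 1080.
1080 mod 11 = 2, so 6^29 ≡ 2 (mod 11).

2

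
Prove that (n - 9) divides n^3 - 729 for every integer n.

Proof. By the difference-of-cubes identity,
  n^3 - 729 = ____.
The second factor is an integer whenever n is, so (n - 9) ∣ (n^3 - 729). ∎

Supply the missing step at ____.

(n - 9)(n^2 + 9n + 81)

a^3 - b^3 = (a - b)(a^2 + ab + b^2). With a = n, b = 9:
n^3 - 729 = (n - 9)(n^2 + 9n + 81).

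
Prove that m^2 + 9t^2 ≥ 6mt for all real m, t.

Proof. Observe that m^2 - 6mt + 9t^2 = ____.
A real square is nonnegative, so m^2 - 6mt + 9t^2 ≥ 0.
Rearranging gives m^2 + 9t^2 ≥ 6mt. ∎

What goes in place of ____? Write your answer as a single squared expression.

The leading and trailing coefficients are 1^2 and 3^2, and 6 = 2·1·3, so the trinomial is (m - 3t)^2.
Hence m^2 - 6mt + 9t^2 ≥ 0.

(m - 3t)^2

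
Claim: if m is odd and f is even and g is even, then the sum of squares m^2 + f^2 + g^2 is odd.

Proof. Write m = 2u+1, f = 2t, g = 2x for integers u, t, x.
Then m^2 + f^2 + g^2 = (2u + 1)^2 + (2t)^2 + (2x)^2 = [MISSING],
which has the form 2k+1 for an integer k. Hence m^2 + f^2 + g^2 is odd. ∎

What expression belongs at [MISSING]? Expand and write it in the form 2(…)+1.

Expanding: (2u + 1)^2 + (2t)^2 + (2x)^2 = 4t^2 + 4u^2 + 4u + 4x^2 + 1.
Every term except the constant is even, so this is 2(2t^2 + 2u^2 + 2u + 2x^2) + 1,
and 2t^2 + 2u^2 + 2u + 2x^2 ∈ ℤ gives the required form.

2(2t^2 + 2u^2 + 2u + 2x^2) + 1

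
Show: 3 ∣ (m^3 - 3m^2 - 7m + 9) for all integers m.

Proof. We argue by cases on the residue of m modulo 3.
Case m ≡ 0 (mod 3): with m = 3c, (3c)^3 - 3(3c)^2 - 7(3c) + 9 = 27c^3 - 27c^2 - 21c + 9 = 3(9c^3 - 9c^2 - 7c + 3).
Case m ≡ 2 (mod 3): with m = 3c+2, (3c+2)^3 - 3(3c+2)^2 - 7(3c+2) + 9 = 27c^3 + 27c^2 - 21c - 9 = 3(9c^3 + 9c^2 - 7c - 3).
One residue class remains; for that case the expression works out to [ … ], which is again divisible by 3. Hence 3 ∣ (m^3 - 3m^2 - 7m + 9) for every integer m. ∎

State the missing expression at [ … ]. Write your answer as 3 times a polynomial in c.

3(9c^3 - 10c)

Only m ≡ 1 (mod 3) is unaccounted for. Put m = 3c+1:
(3c+1)^3 - 3(3c+1)^2 - 7(3c+1) + 9 expands to 27c^3 - 30c,
and factoring out 3 leaves 3(9c^3 - 10c).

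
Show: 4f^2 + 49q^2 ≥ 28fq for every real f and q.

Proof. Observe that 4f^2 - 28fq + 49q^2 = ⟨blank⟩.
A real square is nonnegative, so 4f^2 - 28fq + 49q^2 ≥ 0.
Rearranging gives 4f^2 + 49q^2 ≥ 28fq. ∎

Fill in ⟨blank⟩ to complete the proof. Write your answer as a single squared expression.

4f^2 - 28fq + 49q^2 is a perfect-square trinomial: the outer terms are (2f)^2 and (7q)^2, and the cross term is -2·2f·7q.
So 4f^2 - 28fq + 49q^2 = (2f - 7q)^2 ≥ 0.

(2f - 7q)^2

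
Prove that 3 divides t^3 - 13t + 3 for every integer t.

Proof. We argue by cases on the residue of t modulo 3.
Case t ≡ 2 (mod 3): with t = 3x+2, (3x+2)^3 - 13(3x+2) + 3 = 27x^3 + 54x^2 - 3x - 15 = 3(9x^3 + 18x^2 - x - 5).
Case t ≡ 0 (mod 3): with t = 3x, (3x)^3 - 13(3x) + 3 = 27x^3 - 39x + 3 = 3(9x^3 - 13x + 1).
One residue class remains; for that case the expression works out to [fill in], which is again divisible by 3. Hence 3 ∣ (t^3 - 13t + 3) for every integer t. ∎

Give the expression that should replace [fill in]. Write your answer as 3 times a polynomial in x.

3(9x^3 + 9x^2 - 10x - 3)

Only t ≡ 1 (mod 3) is unaccounted for. Put t = 3x+1:
(3x+1)^3 - 13(3x+1) + 3 expands to 27x^3 + 27x^2 - 30x - 9,
and factoring out 3 leaves 3(9x^3 + 9x^2 - 10x - 3).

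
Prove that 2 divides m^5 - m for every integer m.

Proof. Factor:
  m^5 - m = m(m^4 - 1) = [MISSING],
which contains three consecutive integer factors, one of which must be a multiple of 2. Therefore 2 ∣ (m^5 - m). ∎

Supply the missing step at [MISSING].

m^4 - 1 = (m^2 - 1)(m^2 + 1), and m^2 - 1 = (m-1)(m+1).
So m(m^4 - 1) = (m - 1)m(m + 1)(m^2 + 1).

(m - 1)m(m + 1)(m^2 + 1)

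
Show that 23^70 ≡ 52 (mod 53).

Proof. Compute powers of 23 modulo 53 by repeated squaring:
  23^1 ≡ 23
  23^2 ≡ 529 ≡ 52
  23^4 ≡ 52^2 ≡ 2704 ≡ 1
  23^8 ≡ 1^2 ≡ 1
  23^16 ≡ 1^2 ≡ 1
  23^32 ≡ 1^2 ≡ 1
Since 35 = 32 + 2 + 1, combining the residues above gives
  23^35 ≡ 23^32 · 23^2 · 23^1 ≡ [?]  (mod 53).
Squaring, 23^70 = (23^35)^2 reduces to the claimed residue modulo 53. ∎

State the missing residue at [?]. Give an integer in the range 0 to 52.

30

Multiply the listed residues: 1 · 52 · 23 = 52 → 1196.
Reducing modulo 53: 1196 = 22·53 + 30, so 23^35 ≡ 30.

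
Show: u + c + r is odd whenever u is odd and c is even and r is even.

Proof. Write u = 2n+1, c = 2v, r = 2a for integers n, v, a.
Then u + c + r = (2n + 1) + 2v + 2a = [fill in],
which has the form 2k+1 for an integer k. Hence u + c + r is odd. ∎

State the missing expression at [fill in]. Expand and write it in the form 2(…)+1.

Expanding: (2n + 1) + 2v + 2a = 2a + 2n + 2v + 1.
Every term except the constant is even, so this is 2(a + n + v) + 1,
and a + n + v ∈ ℤ gives the required form.

2(a + n + v) + 1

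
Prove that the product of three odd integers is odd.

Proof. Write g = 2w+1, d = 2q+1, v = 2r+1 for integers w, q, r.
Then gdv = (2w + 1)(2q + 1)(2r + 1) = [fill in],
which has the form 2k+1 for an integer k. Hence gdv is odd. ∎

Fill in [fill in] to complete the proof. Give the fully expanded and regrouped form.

2(4qrw + 2qr + 2qw + q + 2rw + r + w) + 1

Expanding: (2w + 1)(2q + 1)(2r + 1) = 8qrw + 4qr + 4qw + 2q + 4rw + 2r + 2w + 1.
Every term except the constant is even, so this is 2(4qrw + 2qr + 2qw + q + 2rw + r + w) + 1,
and 4qrw + 2qr + 2qw + q + 2rw + r + w ∈ ℤ gives the required form.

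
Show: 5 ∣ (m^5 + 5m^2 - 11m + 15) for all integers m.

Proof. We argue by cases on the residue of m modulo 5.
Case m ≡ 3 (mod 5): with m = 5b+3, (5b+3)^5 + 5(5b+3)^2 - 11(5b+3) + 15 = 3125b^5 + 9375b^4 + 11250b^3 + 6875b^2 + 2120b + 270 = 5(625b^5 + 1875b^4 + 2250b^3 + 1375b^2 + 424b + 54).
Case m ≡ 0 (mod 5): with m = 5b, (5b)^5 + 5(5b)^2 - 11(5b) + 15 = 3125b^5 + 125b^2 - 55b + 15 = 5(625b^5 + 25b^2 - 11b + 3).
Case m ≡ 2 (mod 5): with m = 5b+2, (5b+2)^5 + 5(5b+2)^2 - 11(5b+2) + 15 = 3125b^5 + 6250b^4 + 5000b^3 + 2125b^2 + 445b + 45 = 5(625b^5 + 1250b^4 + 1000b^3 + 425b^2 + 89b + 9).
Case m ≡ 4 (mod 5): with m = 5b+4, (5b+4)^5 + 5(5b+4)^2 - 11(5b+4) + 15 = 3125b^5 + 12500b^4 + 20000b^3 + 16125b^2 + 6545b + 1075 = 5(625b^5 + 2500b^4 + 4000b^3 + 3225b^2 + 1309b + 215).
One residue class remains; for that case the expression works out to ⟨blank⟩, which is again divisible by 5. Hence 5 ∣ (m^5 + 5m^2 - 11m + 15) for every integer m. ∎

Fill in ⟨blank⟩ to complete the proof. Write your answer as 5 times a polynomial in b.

Only m ≡ 1 (mod 5) is unaccounted for. Put m = 5b+1:
(5b+1)^5 + 5(5b+1)^2 - 11(5b+1) + 15 expands to 3125b^5 + 3125b^4 + 1250b^3 + 375b^2 + 20b + 10,
and factoring out 5 leaves 5(625b^5 + 625b^4 + 250b^3 + 75b^2 + 4b + 2).

5(625b^5 + 625b^4 + 250b^3 + 75b^2 + 4b + 2)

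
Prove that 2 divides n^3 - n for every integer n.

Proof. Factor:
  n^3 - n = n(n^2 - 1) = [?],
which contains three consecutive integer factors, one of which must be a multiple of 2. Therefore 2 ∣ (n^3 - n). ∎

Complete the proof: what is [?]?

n(n^2 - 1) = n(n - 1)(n + 1) = (n - 1)n(n + 1).
These three factors are consecutive integers, so their product is divisible by 2.

(n - 1)n(n + 1)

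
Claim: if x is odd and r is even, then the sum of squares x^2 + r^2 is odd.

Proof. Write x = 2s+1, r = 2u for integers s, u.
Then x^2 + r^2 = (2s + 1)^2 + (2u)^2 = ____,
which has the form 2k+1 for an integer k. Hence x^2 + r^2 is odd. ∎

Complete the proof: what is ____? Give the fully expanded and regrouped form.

Expanding: (2s + 1)^2 + (2u)^2 = 4s^2 + 4s + 4u^2 + 1.
Every term except the constant is even, so this is 2(2s^2 + 2s + 2u^2) + 1,
and 2s^2 + 2s + 2u^2 ∈ ℤ gives the required form.

2(2s^2 + 2s + 2u^2) + 1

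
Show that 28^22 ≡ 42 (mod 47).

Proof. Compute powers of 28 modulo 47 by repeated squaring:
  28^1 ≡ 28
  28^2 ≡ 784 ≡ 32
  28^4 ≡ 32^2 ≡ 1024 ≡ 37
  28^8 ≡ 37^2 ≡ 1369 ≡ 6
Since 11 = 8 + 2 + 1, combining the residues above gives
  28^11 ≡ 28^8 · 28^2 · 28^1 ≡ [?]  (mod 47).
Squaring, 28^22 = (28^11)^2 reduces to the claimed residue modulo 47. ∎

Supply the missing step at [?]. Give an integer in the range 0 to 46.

18

28^8 · 28^2 · 28^1 ≡ 6 · 32 · 28 = 5376.
5376 mod 47 = 18, so 28^11 ≡ 18 (mod 47).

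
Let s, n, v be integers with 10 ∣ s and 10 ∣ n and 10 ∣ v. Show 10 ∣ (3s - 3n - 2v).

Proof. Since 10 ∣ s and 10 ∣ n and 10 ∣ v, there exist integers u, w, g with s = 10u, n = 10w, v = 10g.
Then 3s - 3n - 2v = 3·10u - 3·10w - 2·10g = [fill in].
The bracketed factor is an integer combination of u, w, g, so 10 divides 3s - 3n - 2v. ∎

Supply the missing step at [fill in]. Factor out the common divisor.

Pull the common 10 out of every term: 3·10u - 3·10w - 2·10g = 10(-2g + 3u - 3w).
-2g + 3u - 3w is an integer, which exhibits the divisibility.

10(-2g + 3u - 3w)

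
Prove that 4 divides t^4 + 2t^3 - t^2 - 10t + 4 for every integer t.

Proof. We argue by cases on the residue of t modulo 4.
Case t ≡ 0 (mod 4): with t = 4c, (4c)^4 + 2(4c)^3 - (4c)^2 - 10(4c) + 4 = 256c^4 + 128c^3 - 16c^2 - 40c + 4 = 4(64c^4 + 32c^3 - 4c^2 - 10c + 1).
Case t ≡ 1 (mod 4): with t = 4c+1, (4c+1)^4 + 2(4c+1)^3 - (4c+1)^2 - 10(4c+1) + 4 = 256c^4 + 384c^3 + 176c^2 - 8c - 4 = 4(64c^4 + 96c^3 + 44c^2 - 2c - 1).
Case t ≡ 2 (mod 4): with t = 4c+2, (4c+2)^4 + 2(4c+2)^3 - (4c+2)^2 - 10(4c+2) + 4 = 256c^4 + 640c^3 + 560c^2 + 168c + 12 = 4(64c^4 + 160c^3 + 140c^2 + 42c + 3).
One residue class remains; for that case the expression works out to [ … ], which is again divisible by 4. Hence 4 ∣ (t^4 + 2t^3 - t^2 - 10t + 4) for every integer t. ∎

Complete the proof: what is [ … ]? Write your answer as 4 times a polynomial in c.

The residues treated are {0, 1, 2}, so the missing case is t ≡ 3 (mod 4); write t = 4c+3.
Then (4c+3)^4 + 2(4c+3)^3 - (4c+3)^2 - 10(4c+3) + 4 = 256c^4 + 896c^3 + 1136c^2 + 584c + 100 = 4(64c^4 + 224c^3 + 284c^2 + 146c + 25).

4(64c^4 + 224c^3 + 284c^2 + 146c + 25)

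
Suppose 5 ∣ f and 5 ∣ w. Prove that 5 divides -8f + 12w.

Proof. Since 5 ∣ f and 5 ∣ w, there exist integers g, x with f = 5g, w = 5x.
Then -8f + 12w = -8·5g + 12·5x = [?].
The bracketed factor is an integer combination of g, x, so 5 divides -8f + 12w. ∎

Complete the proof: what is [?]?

Each term has a factor of 5: -8·5g + 12·5x = 5·(-8g + 12x).
Since -8g + 12x is an integer, 5 ∣ (-8f + 12w).

5(-8g + 12x)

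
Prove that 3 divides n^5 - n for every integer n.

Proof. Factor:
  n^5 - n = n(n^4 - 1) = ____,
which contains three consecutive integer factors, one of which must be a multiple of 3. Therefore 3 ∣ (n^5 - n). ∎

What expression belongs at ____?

(n - 1)n(n + 1)(n^2 + 1)

n^4 - 1 = (n^2 - 1)(n^2 + 1), and n^2 - 1 = (n-1)(n+1).
So n(n^4 - 1) = (n - 1)n(n + 1)(n^2 + 1).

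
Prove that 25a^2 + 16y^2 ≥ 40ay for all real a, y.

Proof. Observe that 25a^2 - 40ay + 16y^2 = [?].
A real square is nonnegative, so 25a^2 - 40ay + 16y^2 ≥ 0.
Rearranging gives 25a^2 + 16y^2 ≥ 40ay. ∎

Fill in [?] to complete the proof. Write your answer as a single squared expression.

The leading and trailing coefficients are 5^2 and 4^2, and 40 = 2·5·4, so the trinomial is (5a - 4y)^2.
Hence 25a^2 - 40ay + 16y^2 ≥ 0.

(5a - 4y)^2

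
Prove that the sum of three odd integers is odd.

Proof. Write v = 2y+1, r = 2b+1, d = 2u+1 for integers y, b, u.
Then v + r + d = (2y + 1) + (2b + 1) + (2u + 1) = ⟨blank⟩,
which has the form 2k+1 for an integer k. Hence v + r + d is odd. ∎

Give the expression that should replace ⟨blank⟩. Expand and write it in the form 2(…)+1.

2(b + u + y + 1) + 1

Expanding: (2y + 1) + (2b + 1) + (2u + 1) = 2b + 2u + 2y + 3.
Every term except the constant is even, so this is 2(b + u + y + 1) + 1,
and b + u + y + 1 ∈ ℤ gives the required form.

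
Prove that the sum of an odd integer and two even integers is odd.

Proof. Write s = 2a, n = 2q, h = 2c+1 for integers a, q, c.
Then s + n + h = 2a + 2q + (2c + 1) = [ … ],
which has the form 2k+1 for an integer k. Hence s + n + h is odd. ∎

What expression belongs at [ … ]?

2(a + c + q) + 1

Expanding: 2a + 2q + (2c + 1) = 2a + 2c + 2q + 1.
Every term except the constant is even, so this is 2(a + c + q) + 1,
and a + c + q ∈ ℤ gives the required form.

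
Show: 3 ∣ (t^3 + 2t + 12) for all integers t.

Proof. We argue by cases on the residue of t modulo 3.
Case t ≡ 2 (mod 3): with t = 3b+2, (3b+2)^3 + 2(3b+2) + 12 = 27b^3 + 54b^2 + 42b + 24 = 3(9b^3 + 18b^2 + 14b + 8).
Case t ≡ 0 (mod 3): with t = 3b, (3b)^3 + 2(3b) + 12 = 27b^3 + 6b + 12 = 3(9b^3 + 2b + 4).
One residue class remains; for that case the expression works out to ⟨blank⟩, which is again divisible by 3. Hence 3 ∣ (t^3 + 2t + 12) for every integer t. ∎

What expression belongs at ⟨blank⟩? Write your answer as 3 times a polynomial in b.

3(9b^3 + 9b^2 + 5b + 5)

Only t ≡ 1 (mod 3) is unaccounted for. Put t = 3b+1:
(3b+1)^3 + 2(3b+1) + 12 expands to 27b^3 + 27b^2 + 15b + 15,
and factoring out 3 leaves 3(9b^3 + 9b^2 + 5b + 5).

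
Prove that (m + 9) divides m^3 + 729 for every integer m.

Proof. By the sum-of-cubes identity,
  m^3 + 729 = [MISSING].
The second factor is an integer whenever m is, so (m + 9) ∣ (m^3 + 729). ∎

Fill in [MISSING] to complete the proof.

Polynomial division of m^3 + 729 by m + 9 leaves remainder 0 and quotient m^2 - 9m + 81.
Hence m^3 + 729 = (m + 9)(m^2 - 9m + 81).

(m + 9)(m^2 - 9m + 81)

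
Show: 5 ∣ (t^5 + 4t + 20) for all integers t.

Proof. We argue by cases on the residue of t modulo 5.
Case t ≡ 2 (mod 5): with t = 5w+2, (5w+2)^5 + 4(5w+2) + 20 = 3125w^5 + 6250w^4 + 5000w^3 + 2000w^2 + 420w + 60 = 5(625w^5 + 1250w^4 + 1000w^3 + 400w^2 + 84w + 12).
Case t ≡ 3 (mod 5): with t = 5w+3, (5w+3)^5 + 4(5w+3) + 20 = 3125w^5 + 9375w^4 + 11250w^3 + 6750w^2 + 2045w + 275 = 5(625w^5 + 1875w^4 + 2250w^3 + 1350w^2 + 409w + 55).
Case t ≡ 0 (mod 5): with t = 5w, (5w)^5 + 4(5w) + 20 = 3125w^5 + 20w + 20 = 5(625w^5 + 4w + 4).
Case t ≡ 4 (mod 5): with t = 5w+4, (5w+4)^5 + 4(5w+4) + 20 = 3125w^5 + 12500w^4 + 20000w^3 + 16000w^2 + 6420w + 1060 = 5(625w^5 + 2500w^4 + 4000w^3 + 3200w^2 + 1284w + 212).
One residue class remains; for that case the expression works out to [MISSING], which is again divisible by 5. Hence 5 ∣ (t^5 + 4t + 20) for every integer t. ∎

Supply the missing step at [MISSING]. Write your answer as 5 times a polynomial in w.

5(625w^5 + 625w^4 + 250w^3 + 50w^2 + 9w + 5)

Only t ≡ 1 (mod 5) is unaccounted for. Put t = 5w+1:
(5w+1)^5 + 4(5w+1) + 20 expands to 3125w^5 + 3125w^4 + 1250w^3 + 250w^2 + 45w + 25,
and factoring out 5 leaves 5(625w^5 + 625w^4 + 250w^3 + 50w^2 + 9w + 5).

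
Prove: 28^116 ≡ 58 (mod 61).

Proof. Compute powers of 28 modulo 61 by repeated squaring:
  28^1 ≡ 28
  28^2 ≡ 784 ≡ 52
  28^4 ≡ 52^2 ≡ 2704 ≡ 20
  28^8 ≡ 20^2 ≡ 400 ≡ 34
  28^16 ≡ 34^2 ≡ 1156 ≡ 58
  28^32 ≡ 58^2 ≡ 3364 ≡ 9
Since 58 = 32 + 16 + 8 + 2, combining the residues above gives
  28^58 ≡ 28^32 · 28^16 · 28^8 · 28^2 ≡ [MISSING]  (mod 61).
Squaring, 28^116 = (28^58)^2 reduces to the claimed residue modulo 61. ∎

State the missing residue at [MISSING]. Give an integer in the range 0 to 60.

Multiply the listed residues: 9 · 58 · 34 · 52 = 522 → 17748 → 922896.
Reducing modulo 61: 922896 = 15129·61 + 27, so 28^58 ≡ 27.

27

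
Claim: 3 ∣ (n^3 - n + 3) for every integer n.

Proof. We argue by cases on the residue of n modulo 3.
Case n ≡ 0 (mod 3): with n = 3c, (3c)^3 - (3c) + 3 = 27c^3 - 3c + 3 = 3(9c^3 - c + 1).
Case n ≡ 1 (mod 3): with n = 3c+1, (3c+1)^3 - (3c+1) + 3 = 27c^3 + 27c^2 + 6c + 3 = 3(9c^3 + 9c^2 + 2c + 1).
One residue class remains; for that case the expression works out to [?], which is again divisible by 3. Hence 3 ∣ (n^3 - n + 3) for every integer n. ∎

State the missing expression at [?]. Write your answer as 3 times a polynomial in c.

The residues treated are {0, 1}, so the missing case is n ≡ 2 (mod 3); write n = 3c+2.
Then (3c+2)^3 - (3c+2) + 3 = 27c^3 + 54c^2 + 33c + 9 = 3(9c^3 + 18c^2 + 11c + 3).

3(9c^3 + 18c^2 + 11c + 3)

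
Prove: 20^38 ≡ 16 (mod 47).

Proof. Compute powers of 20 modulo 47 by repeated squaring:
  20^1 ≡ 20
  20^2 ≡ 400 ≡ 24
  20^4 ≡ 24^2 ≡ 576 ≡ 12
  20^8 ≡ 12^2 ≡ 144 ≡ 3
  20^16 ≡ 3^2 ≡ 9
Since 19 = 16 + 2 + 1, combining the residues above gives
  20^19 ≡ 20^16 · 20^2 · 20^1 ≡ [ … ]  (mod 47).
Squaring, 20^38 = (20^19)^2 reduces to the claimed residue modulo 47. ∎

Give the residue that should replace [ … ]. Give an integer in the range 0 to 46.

43

Multiply the listed residues: 9 · 24 · 20 = 216 → 4320.
Reducing modulo 47: 4320 = 91·47 + 43, so 20^19 ≡ 43.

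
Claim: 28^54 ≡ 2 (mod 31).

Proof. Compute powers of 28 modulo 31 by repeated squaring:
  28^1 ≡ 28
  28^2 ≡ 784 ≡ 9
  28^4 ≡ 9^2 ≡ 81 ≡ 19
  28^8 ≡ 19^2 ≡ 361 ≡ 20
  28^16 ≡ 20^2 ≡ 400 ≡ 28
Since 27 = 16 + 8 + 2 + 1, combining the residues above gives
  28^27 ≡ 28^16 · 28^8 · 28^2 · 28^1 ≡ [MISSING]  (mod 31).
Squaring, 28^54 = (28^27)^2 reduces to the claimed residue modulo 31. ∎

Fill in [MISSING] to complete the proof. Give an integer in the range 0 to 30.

Multiply the listed residues: 28 · 20 · 9 · 28 = 560 → 5040 → 141120.
Reducing modulo 31: 141120 = 4552·31 + 8, so 28^27 ≡ 8.

8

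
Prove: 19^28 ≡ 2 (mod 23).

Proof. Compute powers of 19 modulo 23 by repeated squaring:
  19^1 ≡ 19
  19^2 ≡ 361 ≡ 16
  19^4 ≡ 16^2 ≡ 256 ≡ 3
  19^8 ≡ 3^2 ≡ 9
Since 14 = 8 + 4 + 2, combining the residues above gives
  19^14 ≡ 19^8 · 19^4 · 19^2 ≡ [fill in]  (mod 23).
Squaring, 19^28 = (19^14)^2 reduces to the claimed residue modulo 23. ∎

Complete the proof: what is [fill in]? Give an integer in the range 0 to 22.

18

Multiply the listed residues: 9 · 3 · 16 = 27 → 432.
Reducing modulo 23: 432 = 18·23 + 18, so 19^14 ≡ 18.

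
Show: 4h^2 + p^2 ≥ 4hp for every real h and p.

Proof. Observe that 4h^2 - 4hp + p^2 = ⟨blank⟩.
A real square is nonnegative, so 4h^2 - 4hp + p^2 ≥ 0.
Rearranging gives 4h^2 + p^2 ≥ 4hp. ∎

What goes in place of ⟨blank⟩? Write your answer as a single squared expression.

4h^2 - 4hp + p^2 is a perfect-square trinomial: the outer terms are (2h)^2 and (p)^2, and the cross term is -2·2h·p.
So 4h^2 - 4hp + p^2 = (2h - p)^2 ≥ 0.

(2h - p)^2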